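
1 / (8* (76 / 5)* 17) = 5 / 10336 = 0.00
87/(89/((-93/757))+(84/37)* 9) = -299367/2422493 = -0.12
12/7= 1.71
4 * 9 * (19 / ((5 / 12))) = 8208 / 5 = 1641.60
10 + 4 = 14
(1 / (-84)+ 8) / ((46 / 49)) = 8.51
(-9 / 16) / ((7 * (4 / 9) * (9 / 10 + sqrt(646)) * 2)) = 3645 / 28904512-2025 * sqrt(646) / 14452256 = -0.00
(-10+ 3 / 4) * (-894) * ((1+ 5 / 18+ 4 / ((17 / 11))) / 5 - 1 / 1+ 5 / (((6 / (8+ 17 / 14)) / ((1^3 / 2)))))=853186367 / 28560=29873.47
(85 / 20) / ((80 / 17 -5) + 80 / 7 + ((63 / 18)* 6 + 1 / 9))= 18207 / 138140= 0.13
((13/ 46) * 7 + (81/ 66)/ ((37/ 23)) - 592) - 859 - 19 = -13735010/ 9361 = -1467.26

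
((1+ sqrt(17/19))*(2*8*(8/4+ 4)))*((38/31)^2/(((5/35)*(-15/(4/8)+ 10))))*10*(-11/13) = 280896*sqrt(323)/12493+ 5337024/12493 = 831.29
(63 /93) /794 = 21 /24614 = 0.00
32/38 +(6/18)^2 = 163/171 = 0.95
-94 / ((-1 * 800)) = 47 / 400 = 0.12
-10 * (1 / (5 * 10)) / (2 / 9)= -9 / 10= -0.90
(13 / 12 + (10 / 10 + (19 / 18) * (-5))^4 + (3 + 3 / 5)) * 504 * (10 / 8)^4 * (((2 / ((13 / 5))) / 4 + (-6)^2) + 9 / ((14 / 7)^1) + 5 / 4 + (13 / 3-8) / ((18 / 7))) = 8870957996954375 / 524040192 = 16928010.74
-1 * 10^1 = -10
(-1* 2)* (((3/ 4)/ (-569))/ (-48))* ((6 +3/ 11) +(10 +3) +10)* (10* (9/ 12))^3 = -543375/ 801152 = -0.68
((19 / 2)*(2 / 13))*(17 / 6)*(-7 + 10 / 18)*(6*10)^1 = -187340 / 117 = -1601.20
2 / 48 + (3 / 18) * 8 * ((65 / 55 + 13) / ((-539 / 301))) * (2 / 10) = -210421 / 101640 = -2.07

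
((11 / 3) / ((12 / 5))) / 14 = 55 / 504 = 0.11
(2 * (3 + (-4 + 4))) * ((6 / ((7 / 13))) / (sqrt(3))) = 156 * sqrt(3) / 7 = 38.60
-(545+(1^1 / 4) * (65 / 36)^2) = -2829505 / 5184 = -545.82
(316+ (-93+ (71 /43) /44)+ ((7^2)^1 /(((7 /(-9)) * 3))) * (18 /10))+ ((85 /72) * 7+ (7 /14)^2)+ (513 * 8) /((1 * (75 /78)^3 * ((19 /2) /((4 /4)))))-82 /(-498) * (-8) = 29961382052761 /44166375000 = 678.38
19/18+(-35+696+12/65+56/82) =31800421/47970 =662.92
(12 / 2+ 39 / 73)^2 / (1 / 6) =1365174 / 5329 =256.18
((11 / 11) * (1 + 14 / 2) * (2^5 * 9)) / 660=192 / 55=3.49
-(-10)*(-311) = -3110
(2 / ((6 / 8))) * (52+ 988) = 8320 / 3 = 2773.33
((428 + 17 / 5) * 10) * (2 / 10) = 4314 / 5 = 862.80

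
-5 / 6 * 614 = -1535 / 3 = -511.67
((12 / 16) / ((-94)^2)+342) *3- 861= 5831769 / 35344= 165.00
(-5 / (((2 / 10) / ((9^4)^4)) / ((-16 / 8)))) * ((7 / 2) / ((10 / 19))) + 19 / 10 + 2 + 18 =3080646063966185772 / 5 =616129212793237154.40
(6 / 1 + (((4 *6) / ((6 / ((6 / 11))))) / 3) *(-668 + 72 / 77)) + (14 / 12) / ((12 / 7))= -29178257 / 60984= -478.46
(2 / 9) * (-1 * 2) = -4 / 9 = -0.44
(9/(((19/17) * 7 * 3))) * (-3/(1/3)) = -459/133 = -3.45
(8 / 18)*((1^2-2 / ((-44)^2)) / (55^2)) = 967 / 6588450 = 0.00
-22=-22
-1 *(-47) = 47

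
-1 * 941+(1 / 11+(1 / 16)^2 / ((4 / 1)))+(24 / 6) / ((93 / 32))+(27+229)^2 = 67668159487 / 1047552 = 64596.47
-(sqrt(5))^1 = -sqrt(5) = -2.24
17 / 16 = 1.06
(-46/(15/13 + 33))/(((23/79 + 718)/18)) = -1817/53835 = -0.03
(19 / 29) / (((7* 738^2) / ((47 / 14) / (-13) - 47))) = -54473 / 6707472408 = -0.00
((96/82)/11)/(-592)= -3/16687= -0.00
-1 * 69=-69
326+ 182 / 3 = 386.67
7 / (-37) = -7 / 37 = -0.19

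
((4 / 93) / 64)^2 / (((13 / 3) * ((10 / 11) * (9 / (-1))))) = -11 / 863516160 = -0.00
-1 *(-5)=5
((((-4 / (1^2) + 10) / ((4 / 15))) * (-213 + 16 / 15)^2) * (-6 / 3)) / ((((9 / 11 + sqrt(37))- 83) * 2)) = 1222830961 * sqrt(37) / 8127390 + 50247235852 / 4063695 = 13280.11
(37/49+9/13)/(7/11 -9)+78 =2280485/29302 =77.83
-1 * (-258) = 258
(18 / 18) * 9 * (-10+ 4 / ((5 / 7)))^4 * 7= 14758128 / 625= 23613.00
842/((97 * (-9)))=-842/873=-0.96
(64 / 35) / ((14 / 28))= 3.66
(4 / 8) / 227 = 1 / 454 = 0.00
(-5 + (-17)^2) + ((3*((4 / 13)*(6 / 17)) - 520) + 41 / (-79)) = -236.19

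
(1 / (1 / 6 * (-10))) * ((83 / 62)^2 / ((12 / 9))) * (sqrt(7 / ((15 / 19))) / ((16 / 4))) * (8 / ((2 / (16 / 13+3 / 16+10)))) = -1963365 * sqrt(1995) / 3198208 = -27.42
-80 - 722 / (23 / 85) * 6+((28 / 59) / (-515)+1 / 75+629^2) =379551.45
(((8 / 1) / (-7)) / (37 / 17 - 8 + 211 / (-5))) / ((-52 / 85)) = -7225 / 185731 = -0.04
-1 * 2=-2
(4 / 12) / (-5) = -1 / 15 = -0.07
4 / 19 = 0.21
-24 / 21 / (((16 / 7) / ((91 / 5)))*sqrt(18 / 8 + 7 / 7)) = -7*sqrt(13) / 5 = -5.05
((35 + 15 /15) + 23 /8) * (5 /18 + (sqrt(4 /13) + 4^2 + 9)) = 311 * sqrt(13) /52 + 141505 /144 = 1004.24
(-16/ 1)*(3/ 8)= -6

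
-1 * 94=-94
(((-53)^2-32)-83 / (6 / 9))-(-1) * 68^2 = 7276.50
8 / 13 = 0.62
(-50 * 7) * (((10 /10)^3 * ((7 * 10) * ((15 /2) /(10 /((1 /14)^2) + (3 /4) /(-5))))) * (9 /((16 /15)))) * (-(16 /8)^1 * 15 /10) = 186046875 /78394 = 2373.23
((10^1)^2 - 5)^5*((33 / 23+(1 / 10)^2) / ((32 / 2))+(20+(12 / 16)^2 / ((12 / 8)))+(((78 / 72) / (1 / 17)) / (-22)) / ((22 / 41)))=78165291739443875 / 534336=146284906387.45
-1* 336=-336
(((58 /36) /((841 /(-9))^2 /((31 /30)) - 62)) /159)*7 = 899 /106316728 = 0.00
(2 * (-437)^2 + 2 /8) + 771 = 1530837 /4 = 382709.25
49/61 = 0.80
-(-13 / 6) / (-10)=-13 / 60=-0.22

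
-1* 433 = -433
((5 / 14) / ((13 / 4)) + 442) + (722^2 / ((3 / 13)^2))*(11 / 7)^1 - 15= 12598220231 / 819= 15382442.28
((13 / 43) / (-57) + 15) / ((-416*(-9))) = 2297 / 573534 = 0.00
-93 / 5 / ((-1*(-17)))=-93 / 85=-1.09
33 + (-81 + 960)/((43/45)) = 40974/43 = 952.88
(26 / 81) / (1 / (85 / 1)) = 2210 / 81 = 27.28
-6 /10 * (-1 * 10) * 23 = 138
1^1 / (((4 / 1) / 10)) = 5 / 2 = 2.50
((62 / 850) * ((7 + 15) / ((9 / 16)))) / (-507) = -10912 / 1939275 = -0.01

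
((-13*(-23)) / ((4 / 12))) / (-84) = -299 / 28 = -10.68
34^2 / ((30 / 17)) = 9826 / 15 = 655.07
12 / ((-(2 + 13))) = -4 / 5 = -0.80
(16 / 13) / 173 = 16 / 2249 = 0.01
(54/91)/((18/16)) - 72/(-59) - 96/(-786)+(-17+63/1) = 33668802/703339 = 47.87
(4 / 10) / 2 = 1 / 5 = 0.20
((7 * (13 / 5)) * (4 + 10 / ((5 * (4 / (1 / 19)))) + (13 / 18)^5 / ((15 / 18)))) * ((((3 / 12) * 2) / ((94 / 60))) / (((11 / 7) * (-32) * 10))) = -81226753699 / 1649886796800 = -0.05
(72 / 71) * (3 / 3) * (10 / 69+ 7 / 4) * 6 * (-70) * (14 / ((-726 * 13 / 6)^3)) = 18451440 / 6355831171261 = 0.00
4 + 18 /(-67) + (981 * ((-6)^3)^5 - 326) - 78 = -30903848481253570 /67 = -461251469869456.27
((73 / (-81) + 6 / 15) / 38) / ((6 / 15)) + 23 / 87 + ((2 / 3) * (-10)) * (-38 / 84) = 4058003 / 1249668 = 3.25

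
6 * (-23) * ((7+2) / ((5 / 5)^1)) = -1242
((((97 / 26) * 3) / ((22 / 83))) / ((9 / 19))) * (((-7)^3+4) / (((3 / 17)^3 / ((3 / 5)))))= -84923646761 / 25740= -3299286.98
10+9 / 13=139 / 13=10.69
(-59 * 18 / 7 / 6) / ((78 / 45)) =-2655 / 182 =-14.59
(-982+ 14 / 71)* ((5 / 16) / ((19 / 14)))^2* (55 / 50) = -57.26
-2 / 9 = -0.22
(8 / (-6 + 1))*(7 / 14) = -4 / 5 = -0.80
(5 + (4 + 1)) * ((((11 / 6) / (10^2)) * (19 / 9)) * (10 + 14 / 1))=418 / 45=9.29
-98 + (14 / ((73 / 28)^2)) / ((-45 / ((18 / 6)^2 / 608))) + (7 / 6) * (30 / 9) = -428801072 / 4556295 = -94.11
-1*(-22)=22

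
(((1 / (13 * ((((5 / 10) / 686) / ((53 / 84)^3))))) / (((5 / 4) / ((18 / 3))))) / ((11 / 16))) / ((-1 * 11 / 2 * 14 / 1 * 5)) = -0.48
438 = 438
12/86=6/43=0.14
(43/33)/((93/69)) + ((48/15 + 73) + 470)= 2798758/5115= 547.17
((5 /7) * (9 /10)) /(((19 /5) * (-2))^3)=-0.00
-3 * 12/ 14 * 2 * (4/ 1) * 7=-144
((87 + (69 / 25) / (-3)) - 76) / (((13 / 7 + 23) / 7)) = 2058 / 725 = 2.84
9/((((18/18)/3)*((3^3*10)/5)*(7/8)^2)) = 32/49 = 0.65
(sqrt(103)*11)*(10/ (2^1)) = 558.19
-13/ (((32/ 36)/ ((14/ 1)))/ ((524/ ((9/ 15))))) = -178815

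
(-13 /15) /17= -13 /255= -0.05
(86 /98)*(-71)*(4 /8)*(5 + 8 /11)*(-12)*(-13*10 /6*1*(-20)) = 71440200 /77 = 927794.81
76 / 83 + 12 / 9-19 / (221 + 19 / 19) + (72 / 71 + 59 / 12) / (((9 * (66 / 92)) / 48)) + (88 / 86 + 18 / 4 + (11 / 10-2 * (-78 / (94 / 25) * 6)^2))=-1902667954771018651 / 61511849586990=-30931.73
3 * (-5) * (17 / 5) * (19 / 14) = -969 / 14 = -69.21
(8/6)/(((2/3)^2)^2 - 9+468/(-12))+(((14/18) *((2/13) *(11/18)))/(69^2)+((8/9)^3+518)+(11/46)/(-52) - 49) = 469.67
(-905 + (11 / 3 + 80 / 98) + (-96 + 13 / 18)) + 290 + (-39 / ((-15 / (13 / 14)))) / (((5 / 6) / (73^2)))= 324864403 / 22050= 14733.08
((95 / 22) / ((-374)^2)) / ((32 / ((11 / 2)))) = 95 / 17904128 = 0.00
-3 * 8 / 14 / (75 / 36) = -144 / 175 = -0.82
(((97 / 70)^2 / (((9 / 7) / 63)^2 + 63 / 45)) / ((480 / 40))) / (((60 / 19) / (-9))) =-8759779 / 26899200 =-0.33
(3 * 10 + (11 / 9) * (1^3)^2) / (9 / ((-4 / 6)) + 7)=-562 / 117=-4.80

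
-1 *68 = -68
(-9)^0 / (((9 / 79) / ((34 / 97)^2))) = 91324 / 84681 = 1.08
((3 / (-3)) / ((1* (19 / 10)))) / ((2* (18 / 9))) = -0.13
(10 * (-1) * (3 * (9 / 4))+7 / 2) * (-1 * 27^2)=46656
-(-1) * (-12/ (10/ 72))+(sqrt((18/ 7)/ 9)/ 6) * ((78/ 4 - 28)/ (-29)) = -432/ 5+17 * sqrt(14)/ 2436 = -86.37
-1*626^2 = -391876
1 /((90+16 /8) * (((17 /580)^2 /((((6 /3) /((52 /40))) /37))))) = 1682000 /3197207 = 0.53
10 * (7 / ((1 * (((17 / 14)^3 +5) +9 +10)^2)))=527067520 / 5008251361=0.11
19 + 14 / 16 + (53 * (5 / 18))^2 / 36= 302047 / 11664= 25.90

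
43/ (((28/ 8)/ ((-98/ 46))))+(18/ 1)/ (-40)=-12247/ 460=-26.62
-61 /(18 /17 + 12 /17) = -1037 /30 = -34.57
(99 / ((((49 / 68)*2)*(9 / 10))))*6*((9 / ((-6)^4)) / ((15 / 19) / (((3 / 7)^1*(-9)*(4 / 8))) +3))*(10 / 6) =2.05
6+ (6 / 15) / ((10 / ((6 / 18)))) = 451 / 75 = 6.01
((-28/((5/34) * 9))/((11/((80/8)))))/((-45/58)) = 24.79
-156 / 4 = -39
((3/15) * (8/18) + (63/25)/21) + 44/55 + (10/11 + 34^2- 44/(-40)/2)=11468833/9900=1158.47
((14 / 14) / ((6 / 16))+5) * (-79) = -1817 / 3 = -605.67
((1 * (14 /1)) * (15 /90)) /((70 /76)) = 38 /15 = 2.53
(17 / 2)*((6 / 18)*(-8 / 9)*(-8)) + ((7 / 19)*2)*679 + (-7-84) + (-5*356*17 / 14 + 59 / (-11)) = -68626204 / 39501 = -1737.33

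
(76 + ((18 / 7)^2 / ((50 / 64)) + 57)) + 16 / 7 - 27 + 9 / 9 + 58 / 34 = 2487656 / 20825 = 119.46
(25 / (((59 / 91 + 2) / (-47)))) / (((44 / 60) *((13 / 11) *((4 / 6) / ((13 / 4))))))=-4811625 / 1928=-2495.66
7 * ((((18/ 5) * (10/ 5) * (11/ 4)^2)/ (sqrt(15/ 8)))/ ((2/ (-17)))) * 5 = -43197 * sqrt(30)/ 20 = -11829.99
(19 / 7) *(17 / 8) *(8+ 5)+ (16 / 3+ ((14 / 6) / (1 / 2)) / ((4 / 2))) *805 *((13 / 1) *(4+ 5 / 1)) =40440959 / 56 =722159.98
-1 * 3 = -3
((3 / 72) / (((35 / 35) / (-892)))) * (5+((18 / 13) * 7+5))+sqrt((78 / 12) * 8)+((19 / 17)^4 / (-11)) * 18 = -26315743006 / 35830509+2 * sqrt(13) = -727.24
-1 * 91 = -91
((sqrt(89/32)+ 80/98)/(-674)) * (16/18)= -0.00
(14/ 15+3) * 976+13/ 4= 230531/ 60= 3842.18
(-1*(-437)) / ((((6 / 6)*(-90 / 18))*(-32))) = 437 / 160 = 2.73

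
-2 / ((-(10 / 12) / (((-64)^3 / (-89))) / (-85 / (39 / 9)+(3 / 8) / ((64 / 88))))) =-135017.19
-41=-41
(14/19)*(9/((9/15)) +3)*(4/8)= 6.63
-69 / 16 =-4.31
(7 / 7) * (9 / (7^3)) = 9 / 343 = 0.03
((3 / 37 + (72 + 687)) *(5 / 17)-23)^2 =15866677369 / 395641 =40103.72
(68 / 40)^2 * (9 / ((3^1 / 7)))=60.69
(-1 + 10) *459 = 4131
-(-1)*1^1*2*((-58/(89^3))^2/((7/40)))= 269120/3478869036727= 0.00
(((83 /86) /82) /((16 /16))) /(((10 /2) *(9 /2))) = 83 /158670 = 0.00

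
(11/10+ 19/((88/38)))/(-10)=-2047/2200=-0.93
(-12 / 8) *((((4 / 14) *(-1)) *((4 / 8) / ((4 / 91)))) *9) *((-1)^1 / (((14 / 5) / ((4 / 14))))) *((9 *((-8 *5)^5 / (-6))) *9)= -303264000000 / 49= -6189061224.49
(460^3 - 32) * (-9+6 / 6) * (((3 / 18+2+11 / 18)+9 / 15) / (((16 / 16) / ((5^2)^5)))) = -231172924000000000 / 9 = -25685880444444444.44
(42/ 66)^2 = 0.40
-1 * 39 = -39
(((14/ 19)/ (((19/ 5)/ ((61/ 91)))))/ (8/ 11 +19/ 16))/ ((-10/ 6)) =-64416/ 1581541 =-0.04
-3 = -3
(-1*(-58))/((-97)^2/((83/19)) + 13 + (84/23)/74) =2048357/76527918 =0.03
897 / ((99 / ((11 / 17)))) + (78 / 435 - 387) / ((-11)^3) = 6.15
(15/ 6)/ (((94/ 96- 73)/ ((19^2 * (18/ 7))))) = -32.22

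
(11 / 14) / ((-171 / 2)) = -11 / 1197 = -0.01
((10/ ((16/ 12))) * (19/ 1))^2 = 81225/ 4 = 20306.25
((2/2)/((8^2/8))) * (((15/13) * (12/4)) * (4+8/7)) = 405/182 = 2.23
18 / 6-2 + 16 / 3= 19 / 3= 6.33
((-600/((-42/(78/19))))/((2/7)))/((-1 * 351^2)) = -100/60021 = -0.00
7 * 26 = 182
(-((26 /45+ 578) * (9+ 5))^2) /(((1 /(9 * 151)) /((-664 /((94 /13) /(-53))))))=-4589219708474023168 /10575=-433968766758772.88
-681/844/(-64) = 681/54016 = 0.01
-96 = -96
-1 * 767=-767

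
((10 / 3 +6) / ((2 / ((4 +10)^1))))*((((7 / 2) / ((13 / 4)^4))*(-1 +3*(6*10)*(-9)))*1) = -284673536 / 85683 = -3322.40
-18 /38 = -9 /19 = -0.47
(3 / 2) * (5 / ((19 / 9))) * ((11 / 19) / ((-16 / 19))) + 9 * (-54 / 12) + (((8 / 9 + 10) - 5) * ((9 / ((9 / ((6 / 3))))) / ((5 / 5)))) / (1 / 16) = 796187 / 5472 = 145.50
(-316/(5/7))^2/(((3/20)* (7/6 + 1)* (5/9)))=352291968/325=1083975.29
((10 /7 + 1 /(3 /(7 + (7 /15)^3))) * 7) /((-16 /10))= -16.61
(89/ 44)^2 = 7921/ 1936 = 4.09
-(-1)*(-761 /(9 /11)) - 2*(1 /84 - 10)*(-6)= -66148 /63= -1049.97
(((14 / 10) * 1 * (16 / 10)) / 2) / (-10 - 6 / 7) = -49 / 475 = -0.10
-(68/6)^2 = -1156/9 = -128.44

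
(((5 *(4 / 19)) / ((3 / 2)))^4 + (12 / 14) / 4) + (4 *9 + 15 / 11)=61481817787 / 1625624154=37.82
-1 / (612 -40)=-1 / 572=-0.00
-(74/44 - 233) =5089/22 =231.32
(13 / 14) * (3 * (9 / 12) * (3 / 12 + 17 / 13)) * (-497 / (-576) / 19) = 5751 / 38912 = 0.15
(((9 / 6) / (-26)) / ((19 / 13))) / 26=-3 / 1976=-0.00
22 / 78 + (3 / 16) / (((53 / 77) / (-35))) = -305987 / 33072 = -9.25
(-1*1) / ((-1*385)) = 1 / 385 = 0.00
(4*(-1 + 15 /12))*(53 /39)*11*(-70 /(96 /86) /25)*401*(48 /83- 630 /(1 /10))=3066033886993 /32370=94718377.73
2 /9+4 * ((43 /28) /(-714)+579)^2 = 44662723686691 /33306672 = 1340954.26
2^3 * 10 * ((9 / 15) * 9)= 432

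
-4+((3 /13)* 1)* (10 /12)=-99 /26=-3.81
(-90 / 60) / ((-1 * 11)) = 3 / 22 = 0.14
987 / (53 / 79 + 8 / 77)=2001307 / 1571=1273.91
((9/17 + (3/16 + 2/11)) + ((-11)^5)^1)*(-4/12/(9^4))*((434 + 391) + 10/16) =3182697869315/471132288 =6755.42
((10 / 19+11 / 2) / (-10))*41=-9389 / 380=-24.71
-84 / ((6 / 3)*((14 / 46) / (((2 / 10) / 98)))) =-69 / 245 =-0.28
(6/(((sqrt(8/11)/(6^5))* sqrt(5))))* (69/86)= 19630.19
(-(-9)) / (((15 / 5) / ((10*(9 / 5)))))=54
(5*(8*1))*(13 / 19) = 520 / 19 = 27.37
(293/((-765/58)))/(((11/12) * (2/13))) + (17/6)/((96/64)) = -1309637/8415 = -155.63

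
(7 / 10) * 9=6.30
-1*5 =-5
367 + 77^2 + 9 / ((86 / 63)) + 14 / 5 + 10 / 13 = 35251447 / 5590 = 6306.16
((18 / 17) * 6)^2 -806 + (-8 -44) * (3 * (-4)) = -40934 / 289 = -141.64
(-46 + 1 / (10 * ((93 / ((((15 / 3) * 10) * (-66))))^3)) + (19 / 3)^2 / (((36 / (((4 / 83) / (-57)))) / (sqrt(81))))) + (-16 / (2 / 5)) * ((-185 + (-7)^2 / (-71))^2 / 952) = -238794575257588025 / 40048900442649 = -5962.58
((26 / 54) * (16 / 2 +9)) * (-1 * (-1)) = 221 / 27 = 8.19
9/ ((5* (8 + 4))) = 3/ 20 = 0.15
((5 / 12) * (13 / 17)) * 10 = 3.19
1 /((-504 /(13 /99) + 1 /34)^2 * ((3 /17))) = 3321188 /8633837986203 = 0.00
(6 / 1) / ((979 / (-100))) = -600 / 979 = -0.61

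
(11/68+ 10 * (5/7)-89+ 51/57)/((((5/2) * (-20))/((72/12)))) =2192283/226100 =9.70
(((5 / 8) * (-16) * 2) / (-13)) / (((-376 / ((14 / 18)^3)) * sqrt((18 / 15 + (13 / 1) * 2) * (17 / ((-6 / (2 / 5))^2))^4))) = -1071875 * sqrt(170) / 216132696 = -0.06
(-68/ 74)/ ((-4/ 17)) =289/ 74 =3.91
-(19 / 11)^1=-19 / 11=-1.73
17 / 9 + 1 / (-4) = 59 / 36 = 1.64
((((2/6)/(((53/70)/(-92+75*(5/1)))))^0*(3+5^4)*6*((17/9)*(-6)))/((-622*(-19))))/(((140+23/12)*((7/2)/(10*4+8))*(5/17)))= -418157568/352205945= -1.19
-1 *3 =-3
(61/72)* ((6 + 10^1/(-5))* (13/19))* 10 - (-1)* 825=145040/171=848.19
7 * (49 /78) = 343 /78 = 4.40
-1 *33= -33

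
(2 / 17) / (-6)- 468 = -23869 / 51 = -468.02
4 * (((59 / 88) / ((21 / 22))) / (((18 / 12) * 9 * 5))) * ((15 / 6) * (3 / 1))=59 / 189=0.31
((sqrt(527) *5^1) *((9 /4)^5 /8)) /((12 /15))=1476225 *sqrt(527) /32768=1034.21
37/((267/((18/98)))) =111/4361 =0.03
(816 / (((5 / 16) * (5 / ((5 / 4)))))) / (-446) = -1632 / 1115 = -1.46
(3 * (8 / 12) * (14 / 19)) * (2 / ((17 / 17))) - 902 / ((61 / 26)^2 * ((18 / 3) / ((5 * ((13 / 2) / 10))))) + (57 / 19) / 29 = -527191694 / 6150813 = -85.71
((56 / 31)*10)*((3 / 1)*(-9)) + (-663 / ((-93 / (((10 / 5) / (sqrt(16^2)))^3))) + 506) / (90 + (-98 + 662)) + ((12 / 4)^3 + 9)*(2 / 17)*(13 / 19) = -484.07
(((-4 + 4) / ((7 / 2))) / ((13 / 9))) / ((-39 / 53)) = 0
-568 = -568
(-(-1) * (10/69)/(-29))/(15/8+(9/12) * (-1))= -80/18009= -0.00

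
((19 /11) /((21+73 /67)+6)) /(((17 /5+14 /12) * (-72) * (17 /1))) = -6365 /578579496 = -0.00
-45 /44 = -1.02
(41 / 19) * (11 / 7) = 451 / 133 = 3.39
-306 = -306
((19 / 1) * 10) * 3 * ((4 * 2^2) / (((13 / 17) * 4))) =2981.54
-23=-23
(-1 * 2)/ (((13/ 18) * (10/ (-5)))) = 18/ 13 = 1.38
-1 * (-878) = 878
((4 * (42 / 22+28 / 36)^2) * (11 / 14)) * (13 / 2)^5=938257411 / 3564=263259.66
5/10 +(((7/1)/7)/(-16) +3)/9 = 119/144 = 0.83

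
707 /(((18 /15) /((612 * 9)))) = 3245130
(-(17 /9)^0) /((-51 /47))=47 /51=0.92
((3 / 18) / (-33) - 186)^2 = 1356375241 / 39204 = 34597.88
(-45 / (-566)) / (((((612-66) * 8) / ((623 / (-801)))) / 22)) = -55 / 176592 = -0.00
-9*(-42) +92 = 470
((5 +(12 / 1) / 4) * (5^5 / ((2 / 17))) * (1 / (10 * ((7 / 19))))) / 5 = 80750 / 7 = 11535.71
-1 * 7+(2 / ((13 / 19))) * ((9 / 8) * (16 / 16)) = -193 / 52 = -3.71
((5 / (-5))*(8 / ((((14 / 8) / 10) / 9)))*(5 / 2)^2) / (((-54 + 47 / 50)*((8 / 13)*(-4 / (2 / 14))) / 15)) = -5484375 / 129997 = -42.19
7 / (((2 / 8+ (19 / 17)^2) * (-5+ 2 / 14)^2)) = 343 / 1733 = 0.20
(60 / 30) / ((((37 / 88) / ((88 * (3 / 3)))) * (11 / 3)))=114.16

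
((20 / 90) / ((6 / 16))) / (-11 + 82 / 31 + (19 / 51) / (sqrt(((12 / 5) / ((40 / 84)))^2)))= -118048 / 1649609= -0.07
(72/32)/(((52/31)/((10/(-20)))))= -279/416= -0.67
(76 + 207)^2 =80089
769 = 769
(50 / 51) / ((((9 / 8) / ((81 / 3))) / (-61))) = -24400 / 17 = -1435.29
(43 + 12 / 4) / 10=23 / 5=4.60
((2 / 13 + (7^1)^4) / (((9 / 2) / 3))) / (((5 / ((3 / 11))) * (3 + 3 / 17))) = 35377 / 1287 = 27.49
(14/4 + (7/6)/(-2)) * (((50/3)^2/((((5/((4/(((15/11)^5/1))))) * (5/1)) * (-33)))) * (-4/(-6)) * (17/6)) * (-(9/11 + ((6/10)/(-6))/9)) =253105622/199290375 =1.27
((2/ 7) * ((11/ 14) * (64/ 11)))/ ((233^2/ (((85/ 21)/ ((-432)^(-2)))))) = 338411520/ 18621127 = 18.17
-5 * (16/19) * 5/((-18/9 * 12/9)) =150/19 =7.89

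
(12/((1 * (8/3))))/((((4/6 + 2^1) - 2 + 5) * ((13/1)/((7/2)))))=0.21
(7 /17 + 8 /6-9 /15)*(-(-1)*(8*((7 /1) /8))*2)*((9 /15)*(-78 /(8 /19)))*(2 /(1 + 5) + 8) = -14849.06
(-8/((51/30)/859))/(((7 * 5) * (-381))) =13744/45339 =0.30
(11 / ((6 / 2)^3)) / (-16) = -11 / 432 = -0.03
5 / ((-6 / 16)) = -40 / 3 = -13.33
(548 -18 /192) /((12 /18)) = 52599 /64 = 821.86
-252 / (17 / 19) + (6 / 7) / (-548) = -9183435 / 32606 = -281.65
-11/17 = -0.65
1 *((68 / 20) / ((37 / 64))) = 1088 / 185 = 5.88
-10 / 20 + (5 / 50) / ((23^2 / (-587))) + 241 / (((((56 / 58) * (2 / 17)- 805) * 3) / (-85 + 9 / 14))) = 344209294237 / 44081511810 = 7.81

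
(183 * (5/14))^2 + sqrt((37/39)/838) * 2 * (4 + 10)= 4272.50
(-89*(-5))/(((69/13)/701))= 4055285/69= 58772.25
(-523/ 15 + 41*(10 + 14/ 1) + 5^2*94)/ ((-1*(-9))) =49487/ 135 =366.57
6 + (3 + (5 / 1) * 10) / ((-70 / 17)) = -481 / 70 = -6.87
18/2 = 9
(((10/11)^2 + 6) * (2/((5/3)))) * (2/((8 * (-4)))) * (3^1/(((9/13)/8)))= -10738/605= -17.75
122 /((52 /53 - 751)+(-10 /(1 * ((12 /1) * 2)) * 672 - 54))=-6466 /57453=-0.11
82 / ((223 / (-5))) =-410 / 223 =-1.84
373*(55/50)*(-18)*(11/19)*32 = -12998304/95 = -136824.25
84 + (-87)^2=7653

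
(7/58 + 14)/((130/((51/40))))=3213/23200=0.14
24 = 24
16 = 16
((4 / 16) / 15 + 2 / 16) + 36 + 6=5057 / 120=42.14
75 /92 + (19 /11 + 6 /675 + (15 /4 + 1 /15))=362501 /56925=6.37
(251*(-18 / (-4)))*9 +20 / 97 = 1972147 / 194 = 10165.71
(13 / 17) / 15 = 0.05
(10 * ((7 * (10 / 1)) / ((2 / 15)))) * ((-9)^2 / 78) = 70875 / 13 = 5451.92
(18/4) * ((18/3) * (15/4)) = 405/4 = 101.25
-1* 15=-15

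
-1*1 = -1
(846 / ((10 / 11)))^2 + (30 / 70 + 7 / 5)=151553183 / 175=866018.19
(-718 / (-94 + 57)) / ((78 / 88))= 31592 / 1443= 21.89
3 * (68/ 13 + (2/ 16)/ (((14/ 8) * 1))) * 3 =8685/ 182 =47.72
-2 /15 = -0.13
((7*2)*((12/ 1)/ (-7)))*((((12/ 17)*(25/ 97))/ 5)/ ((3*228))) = -40/ 31331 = -0.00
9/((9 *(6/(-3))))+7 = 13/2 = 6.50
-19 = -19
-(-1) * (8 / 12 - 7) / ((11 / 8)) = -152 / 33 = -4.61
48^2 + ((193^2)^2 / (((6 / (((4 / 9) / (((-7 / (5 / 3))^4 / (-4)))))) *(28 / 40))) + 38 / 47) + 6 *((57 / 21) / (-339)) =-367997512675363040 / 195215943699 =-1885079.19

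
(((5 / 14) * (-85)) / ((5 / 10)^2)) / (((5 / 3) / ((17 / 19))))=-8670 / 133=-65.19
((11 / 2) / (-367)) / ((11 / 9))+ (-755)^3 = -315890754259 / 734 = -430368875.01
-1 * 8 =-8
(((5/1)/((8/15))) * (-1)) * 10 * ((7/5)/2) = -525/8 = -65.62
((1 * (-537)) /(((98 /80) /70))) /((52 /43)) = -2309100 /91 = -25374.73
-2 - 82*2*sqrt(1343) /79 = -164*sqrt(1343) /79 - 2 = -78.08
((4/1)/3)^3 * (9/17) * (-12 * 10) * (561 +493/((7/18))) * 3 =-5783040/7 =-826148.57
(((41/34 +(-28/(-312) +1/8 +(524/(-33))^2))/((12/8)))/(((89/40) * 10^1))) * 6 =976371146/21419541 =45.58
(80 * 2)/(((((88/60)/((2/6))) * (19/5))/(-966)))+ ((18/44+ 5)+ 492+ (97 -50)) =-3636437/418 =-8699.61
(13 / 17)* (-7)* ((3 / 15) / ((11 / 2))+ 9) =-48.37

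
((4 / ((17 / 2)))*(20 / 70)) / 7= 16 / 833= 0.02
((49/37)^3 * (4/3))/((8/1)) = 117649/303918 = 0.39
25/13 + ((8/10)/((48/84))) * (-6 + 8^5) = 2981467/65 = 45868.72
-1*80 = -80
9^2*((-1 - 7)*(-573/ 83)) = 371304/ 83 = 4473.54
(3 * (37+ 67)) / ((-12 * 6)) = -13 / 3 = -4.33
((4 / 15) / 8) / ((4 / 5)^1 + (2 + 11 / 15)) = 1 / 106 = 0.01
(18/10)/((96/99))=297/160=1.86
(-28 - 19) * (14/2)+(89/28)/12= -328.74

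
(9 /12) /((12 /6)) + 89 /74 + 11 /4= 1281 /296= 4.33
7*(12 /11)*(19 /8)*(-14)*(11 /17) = -2793 /17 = -164.29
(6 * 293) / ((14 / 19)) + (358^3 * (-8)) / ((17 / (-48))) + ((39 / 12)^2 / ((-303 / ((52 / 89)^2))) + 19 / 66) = 1036411880.72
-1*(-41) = 41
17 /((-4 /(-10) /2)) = 85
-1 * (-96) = 96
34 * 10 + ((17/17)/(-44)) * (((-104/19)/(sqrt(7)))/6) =13 * sqrt(7)/4389 + 340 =340.01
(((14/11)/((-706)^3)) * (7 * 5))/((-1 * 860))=49/332893441936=0.00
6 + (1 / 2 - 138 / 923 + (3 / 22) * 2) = 134491 / 20306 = 6.62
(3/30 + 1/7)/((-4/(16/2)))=-0.49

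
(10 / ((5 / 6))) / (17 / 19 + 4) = 76 / 31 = 2.45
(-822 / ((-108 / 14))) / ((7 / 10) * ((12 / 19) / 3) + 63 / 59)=87.69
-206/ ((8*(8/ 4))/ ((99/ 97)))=-10197/ 776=-13.14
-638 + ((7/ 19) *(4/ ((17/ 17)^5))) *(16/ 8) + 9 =-11895/ 19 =-626.05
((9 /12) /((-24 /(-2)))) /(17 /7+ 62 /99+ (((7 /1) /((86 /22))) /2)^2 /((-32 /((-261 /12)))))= 41003424 /2361603835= 0.02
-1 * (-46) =46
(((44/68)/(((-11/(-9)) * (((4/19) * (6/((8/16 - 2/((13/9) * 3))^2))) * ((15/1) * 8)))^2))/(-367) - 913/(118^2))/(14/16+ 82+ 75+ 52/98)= -35917647634679124209/86770417487571344384000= -0.00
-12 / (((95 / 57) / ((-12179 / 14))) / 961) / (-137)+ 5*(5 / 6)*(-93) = -425060809 / 9590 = -44323.34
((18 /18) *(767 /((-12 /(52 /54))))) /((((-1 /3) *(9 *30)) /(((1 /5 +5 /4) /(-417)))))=-289159 /121597200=-0.00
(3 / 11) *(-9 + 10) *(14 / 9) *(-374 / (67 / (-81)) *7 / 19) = 89964 / 1273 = 70.67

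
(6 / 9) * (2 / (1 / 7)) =28 / 3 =9.33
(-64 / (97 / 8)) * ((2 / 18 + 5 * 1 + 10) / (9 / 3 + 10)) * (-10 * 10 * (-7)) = -48742400 / 11349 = -4294.86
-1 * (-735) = 735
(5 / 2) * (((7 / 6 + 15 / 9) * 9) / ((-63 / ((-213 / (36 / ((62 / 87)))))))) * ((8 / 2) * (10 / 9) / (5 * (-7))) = -187085 / 345303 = -0.54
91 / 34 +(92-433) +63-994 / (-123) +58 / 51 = -1112851 / 4182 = -266.10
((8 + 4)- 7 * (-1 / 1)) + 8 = 27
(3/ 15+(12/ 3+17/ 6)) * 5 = 35.17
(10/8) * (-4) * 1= -5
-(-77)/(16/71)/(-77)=-71/16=-4.44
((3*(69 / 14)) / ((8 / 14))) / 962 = 207 / 7696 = 0.03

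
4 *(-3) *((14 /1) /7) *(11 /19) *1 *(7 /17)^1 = -1848 /323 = -5.72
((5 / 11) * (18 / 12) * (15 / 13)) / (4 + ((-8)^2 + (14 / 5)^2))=1875 / 180752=0.01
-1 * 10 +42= 32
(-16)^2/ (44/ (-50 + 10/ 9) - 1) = -2560/ 19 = -134.74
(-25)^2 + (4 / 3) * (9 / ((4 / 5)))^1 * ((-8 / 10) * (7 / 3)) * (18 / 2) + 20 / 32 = 2989 / 8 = 373.62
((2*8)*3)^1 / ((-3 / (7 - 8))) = 16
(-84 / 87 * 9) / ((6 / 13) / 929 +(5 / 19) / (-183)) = 10581915708 / 1146167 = 9232.44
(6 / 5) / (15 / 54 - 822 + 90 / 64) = -1728 / 1181255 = -0.00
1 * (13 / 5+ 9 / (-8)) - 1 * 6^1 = -181 / 40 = -4.52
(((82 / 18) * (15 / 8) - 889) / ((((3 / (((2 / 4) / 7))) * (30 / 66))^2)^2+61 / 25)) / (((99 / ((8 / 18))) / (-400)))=140626805000 / 11814937773543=0.01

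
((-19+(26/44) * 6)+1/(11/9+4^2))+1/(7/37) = -120672/11935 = -10.11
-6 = -6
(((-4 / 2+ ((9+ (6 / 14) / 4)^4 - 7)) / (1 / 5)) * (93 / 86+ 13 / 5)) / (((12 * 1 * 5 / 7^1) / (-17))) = -37879194500277 / 151029760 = -250806.16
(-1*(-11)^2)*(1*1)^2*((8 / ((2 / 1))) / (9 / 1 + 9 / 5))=-44.81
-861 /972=-287 /324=-0.89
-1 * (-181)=181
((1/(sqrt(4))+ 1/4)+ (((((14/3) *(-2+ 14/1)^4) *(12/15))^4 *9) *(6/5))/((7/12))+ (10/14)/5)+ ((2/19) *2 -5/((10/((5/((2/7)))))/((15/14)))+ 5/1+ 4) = 664957624527067447957.33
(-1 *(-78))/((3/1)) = 26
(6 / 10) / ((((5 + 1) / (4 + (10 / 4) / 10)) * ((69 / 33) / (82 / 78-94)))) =-135575 / 7176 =-18.89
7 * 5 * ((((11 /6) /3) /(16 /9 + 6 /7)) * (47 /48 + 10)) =1420265 /15936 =89.12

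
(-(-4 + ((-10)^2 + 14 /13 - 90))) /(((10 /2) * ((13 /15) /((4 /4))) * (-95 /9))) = 2484 /16055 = 0.15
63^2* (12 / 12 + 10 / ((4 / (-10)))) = -95256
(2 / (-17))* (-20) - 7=-79 / 17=-4.65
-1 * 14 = -14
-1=-1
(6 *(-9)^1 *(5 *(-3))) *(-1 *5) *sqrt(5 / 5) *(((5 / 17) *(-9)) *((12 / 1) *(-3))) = -6561000 / 17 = -385941.18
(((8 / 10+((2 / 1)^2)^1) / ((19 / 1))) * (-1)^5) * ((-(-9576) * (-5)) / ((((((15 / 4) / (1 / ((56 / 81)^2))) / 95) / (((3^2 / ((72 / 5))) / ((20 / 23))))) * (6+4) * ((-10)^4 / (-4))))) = -25804413 / 1400000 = -18.43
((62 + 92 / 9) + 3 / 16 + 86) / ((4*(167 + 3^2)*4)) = 22811 / 405504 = 0.06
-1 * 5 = -5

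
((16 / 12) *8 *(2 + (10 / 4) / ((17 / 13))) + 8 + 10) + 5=3301 / 51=64.73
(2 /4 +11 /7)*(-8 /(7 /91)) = -1508 /7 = -215.43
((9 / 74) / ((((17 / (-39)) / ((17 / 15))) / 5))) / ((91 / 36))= -162 / 259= -0.63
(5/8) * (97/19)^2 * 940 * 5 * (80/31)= 2211115000/11191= 197579.75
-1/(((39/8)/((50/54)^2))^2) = -25000000/808321761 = -0.03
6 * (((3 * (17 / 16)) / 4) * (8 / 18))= 17 / 8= 2.12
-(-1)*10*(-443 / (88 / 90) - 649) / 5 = -48491 / 22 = -2204.14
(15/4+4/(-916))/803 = 47/10076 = 0.00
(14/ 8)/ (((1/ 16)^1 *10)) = 2.80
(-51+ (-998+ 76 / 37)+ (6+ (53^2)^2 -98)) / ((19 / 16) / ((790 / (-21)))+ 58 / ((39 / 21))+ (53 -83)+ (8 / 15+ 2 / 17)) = 2446262807089920 / 573689699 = 4264087.03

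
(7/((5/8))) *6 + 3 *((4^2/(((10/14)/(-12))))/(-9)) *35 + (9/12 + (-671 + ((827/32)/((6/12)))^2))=6661821/1280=5204.55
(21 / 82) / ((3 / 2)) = 0.17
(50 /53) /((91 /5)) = 0.05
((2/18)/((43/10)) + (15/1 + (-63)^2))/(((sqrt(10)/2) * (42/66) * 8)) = 8479999 * sqrt(10)/54180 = 494.94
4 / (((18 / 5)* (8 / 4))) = 5 / 9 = 0.56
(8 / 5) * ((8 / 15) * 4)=256 / 75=3.41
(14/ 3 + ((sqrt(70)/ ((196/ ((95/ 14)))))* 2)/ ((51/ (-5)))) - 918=-2740/ 3 - 475* sqrt(70)/ 69972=-913.39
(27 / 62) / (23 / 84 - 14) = -1134 / 35743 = -0.03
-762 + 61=-701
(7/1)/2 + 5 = 17/2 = 8.50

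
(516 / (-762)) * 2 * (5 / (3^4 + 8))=-860 / 11303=-0.08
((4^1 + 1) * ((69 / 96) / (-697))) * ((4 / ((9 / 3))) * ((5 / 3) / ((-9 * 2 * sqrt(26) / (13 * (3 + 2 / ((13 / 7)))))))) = 30475 * sqrt(26) / 23486112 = 0.01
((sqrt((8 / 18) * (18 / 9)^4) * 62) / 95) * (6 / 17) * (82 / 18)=40672 / 14535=2.80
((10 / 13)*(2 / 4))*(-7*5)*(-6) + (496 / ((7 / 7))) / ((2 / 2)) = 7498 / 13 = 576.77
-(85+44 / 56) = -85.79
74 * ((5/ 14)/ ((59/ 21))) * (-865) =-480075/ 59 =-8136.86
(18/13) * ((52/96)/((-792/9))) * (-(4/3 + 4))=1/22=0.05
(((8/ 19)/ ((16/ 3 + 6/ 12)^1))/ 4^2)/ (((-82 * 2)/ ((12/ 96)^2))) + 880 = 6142259197/ 6979840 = 880.00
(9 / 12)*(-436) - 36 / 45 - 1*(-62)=-1329 / 5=-265.80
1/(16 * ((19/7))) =7/304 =0.02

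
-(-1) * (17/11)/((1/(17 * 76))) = 1996.73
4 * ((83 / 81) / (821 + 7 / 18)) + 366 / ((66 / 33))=24351559 / 133065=183.00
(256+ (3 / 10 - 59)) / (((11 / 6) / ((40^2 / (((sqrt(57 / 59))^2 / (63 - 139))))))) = -149000960 / 11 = -13545541.82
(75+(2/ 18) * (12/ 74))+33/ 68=569899/ 7548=75.50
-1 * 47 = -47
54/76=27/38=0.71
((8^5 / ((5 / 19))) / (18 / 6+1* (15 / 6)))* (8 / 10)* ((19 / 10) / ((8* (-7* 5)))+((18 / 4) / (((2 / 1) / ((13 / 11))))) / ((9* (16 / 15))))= 2590683136 / 529375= 4893.85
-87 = -87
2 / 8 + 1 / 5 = 9 / 20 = 0.45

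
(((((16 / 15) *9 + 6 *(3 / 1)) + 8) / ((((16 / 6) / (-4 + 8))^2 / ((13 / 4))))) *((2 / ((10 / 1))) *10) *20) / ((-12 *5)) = -3471 / 20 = -173.55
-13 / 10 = -1.30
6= 6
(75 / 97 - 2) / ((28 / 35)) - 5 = -2535 / 388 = -6.53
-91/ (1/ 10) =-910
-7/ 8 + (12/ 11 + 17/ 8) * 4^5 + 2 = 289891/ 88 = 3294.22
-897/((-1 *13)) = 69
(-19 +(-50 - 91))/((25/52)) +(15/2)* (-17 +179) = 4411/5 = 882.20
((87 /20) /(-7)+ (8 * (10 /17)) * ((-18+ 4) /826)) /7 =-98461 /982940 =-0.10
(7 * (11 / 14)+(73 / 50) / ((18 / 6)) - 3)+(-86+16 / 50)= -6202 / 75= -82.69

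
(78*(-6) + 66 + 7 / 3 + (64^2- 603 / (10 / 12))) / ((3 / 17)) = 758047 / 45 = 16845.49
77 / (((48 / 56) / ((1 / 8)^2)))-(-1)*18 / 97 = 59195 / 37248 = 1.59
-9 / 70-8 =-569 / 70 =-8.13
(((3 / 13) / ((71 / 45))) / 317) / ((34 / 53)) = 7155 / 9948094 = 0.00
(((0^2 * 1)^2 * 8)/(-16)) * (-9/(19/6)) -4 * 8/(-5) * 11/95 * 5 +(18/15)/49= 17362/4655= 3.73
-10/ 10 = -1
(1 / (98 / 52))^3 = 17576 / 117649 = 0.15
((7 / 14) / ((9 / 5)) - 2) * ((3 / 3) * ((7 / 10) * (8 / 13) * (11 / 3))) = -4774 / 1755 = -2.72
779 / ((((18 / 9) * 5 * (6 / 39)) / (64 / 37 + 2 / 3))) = 1346891 / 1110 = 1213.42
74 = 74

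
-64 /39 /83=-64 /3237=-0.02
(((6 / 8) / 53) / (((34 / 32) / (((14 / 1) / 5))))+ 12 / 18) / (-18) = -4757 / 121635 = -0.04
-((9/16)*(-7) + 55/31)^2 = -1151329/246016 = -4.68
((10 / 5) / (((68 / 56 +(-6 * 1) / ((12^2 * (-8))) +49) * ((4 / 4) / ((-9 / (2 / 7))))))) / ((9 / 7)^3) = -1075648 / 1822365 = -0.59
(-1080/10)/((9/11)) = -132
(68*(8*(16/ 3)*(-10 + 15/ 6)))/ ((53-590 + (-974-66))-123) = 64/ 5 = 12.80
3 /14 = 0.21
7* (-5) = -35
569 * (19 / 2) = 10811 / 2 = 5405.50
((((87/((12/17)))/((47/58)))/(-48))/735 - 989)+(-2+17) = -974.00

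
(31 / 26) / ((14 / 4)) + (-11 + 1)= -879 / 91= -9.66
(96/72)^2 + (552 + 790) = 12094/9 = 1343.78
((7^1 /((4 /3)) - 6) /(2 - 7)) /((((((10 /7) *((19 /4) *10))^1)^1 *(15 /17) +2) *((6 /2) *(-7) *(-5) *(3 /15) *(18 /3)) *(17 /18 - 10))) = -51 /24003380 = -0.00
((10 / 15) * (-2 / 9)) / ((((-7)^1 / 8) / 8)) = 256 / 189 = 1.35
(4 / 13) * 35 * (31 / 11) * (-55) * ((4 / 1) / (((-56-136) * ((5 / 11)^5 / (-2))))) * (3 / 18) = -34948067 / 58500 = -597.40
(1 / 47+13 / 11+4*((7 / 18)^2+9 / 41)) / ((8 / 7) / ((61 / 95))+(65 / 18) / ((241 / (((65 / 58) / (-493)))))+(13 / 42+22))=27141164909648692 / 243407699973398367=0.11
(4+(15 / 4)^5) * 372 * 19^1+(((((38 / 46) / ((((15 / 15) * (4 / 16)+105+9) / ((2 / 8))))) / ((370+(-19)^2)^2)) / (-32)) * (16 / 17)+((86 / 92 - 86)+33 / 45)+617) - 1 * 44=1932361321198676308817 / 366656117786880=5270227.95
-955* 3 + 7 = -2858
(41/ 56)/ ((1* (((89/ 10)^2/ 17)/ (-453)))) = -7893525/ 110894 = -71.18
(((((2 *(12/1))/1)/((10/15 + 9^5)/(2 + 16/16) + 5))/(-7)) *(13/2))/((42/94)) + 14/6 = 30355777/13023759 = 2.33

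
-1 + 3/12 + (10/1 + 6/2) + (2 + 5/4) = 15.50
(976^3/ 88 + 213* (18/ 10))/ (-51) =-581092447/ 2805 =-207163.08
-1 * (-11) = 11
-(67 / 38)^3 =-300763 / 54872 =-5.48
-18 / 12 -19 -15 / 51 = -707 / 34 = -20.79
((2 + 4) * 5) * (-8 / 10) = -24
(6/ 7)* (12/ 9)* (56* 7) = 448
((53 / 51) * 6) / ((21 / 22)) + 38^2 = 1450.53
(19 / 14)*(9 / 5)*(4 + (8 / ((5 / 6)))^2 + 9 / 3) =423909 / 1750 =242.23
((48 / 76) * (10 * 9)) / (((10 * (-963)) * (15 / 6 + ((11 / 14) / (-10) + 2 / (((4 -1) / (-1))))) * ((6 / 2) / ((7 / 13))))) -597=-11628481041 / 19478173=-597.00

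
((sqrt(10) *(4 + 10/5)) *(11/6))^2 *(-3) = -3630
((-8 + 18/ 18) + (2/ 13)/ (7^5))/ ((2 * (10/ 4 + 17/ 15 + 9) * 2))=-22941525/ 165616178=-0.14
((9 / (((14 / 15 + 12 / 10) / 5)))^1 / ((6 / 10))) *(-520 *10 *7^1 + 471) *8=-40420125 / 4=-10105031.25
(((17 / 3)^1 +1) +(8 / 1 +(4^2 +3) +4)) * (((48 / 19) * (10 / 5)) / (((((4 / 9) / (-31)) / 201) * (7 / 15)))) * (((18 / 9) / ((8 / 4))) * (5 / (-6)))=633692700 / 133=4764606.77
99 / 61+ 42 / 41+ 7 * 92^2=148185869 / 2501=59250.65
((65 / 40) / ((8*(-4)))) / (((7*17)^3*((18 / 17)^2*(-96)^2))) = -13 / 4457285812224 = -0.00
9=9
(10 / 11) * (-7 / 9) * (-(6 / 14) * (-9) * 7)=-210 / 11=-19.09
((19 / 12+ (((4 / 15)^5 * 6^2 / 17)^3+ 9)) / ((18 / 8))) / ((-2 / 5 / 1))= -124931107177954078819 / 10624062634277343750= -11.76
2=2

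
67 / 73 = 0.92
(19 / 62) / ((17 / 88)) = 836 / 527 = 1.59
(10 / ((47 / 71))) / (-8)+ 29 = 5097 / 188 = 27.11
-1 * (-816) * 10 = 8160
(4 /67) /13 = 4 /871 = 0.00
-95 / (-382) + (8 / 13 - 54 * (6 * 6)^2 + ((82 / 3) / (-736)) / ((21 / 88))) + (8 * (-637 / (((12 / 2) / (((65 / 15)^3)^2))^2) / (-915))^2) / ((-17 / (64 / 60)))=-704388061907748707209613448455385763961 / 1952450788518080535001897125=-360771224580.97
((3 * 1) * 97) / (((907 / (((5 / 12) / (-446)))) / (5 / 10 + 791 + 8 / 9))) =-6917555 / 29125584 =-0.24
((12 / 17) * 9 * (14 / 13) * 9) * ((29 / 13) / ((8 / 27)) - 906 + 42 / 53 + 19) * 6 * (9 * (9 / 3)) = -1334623096674 / 152269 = -8764903.54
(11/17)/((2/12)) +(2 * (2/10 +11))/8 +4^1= 908/85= 10.68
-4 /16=-1 /4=-0.25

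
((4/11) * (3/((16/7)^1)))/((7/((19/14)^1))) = 57/616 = 0.09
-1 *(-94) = 94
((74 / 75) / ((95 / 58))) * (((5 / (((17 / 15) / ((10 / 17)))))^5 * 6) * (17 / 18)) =905343750000000 / 2253169653443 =401.81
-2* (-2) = 4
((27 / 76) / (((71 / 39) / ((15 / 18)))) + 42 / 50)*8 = 270507 / 33725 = 8.02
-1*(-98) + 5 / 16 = 1573 / 16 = 98.31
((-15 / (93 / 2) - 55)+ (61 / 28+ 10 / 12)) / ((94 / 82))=-45.63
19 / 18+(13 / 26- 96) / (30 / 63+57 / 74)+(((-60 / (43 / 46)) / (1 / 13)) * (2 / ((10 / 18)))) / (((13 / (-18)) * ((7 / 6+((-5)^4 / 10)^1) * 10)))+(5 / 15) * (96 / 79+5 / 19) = -147289472042773 / 2149090207290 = -68.54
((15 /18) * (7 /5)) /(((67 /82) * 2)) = 287 /402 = 0.71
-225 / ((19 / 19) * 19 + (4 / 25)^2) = -140625 / 11891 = -11.83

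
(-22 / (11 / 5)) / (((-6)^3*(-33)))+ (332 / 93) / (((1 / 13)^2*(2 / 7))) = 233296909 / 110484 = 2111.59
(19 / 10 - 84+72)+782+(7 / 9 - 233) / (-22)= 70421 / 90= 782.46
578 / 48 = 289 / 24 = 12.04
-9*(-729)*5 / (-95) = -6561 / 19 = -345.32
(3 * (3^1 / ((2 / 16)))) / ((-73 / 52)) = -3744 / 73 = -51.29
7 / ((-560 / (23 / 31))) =-23 / 2480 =-0.01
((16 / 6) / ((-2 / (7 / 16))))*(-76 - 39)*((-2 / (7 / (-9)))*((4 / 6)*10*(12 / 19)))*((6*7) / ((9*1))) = 64400 / 19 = 3389.47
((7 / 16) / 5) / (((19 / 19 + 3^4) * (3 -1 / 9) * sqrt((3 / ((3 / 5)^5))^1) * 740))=567 * sqrt(5) / 15776800000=0.00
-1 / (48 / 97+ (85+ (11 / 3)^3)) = -2619 / 353018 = -0.01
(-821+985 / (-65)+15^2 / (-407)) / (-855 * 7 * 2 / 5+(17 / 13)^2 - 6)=57551195 / 164961577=0.35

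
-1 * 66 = -66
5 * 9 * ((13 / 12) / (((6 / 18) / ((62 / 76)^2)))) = 97.33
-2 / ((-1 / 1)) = 2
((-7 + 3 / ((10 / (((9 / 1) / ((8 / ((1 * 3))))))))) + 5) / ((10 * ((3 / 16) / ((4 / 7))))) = -158 / 525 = -0.30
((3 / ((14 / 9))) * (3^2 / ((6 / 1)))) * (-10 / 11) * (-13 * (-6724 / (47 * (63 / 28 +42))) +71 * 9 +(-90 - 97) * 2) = -344814705 / 427042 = -807.45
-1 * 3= -3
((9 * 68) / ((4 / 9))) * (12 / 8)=4131 / 2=2065.50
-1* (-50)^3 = 125000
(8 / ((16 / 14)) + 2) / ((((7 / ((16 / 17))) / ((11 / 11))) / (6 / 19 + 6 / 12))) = 0.99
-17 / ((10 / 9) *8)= -1.91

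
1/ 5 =0.20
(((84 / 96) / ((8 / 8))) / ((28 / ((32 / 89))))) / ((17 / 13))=0.01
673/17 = 39.59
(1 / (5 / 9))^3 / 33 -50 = -68507 / 1375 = -49.82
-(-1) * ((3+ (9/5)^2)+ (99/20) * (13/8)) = 11427/800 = 14.28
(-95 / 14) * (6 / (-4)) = 10.18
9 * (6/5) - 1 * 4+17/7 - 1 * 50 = -1427/35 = -40.77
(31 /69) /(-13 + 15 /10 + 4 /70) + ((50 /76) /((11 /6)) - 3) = -30962018 /11551221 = -2.68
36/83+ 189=15723/83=189.43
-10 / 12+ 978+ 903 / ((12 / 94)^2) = 225545 / 4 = 56386.25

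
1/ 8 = 0.12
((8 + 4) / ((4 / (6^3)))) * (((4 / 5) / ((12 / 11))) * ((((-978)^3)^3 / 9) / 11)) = -19645402663991417462990548992 / 5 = -3929080532798283492598110000.00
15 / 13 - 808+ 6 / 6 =-10476 / 13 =-805.85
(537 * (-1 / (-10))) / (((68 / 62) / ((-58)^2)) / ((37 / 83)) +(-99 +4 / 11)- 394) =-1899350563 / 17424353175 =-0.11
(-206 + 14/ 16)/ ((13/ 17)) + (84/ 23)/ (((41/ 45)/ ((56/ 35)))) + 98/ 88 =-281255287/ 1078792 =-260.71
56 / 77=8 / 11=0.73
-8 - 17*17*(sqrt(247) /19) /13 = -289*sqrt(247) /247 - 8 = -26.39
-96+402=306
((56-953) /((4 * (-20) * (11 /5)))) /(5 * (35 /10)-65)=-897 /8360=-0.11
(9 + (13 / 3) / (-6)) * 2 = 149 / 9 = 16.56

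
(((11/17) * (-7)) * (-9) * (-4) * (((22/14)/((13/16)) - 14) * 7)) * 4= 12174624/221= 55088.80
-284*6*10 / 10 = -1704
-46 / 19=-2.42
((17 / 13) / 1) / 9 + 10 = 1187 / 117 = 10.15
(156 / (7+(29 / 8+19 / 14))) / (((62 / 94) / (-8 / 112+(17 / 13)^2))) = 8746512 / 270413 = 32.35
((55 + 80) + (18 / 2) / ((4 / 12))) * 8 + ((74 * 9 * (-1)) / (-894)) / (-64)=12358545 / 9536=1295.99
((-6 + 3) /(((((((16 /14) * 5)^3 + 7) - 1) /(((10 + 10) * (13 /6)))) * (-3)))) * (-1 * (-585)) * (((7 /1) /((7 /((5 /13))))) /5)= 334425 /33029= 10.13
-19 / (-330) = 19 / 330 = 0.06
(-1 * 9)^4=6561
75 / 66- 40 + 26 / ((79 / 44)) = -42377 / 1738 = -24.38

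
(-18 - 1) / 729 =-19 / 729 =-0.03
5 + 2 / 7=37 / 7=5.29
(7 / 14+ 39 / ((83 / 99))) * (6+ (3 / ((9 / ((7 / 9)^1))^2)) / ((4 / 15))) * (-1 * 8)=-138468505 / 60507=-2288.47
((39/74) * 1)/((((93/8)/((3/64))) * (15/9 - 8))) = -0.00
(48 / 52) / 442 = 6 / 2873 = 0.00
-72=-72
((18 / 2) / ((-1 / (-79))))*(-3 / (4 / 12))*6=-38394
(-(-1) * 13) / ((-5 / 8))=-104 / 5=-20.80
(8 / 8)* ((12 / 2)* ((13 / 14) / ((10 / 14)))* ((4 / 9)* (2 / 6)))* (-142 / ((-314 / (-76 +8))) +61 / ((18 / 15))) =491842 / 21195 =23.21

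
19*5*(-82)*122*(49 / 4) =-11642155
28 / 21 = 4 / 3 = 1.33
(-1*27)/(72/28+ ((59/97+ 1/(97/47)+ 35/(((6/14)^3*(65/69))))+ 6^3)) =-2144961/54947201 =-0.04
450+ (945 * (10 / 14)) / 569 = 256725 / 569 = 451.19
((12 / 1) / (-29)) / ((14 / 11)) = -66 / 203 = -0.33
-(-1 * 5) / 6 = 5 / 6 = 0.83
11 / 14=0.79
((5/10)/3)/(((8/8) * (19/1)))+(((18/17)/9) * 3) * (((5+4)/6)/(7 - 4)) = 359/1938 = 0.19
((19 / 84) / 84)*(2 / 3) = 19 / 10584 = 0.00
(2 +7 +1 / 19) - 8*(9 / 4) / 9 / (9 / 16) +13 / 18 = 709 / 114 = 6.22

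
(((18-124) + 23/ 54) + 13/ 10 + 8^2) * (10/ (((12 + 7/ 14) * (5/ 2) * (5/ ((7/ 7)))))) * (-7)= 304472/ 16875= 18.04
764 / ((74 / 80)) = 30560 / 37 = 825.95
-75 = -75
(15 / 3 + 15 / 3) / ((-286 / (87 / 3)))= -145 / 143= -1.01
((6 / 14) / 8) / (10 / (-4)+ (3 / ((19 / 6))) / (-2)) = -57 / 3164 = -0.02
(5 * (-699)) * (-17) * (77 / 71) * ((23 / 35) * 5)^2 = 345735885 / 497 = 695645.64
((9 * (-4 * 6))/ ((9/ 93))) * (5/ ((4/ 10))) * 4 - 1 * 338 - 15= -111953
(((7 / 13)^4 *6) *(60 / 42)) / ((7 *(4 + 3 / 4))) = 11760 / 542659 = 0.02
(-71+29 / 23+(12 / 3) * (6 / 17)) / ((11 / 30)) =-801480 / 4301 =-186.35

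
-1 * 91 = -91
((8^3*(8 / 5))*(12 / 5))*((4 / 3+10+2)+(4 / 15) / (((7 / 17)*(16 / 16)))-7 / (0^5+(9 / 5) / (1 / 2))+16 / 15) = 13524992 / 525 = 25761.89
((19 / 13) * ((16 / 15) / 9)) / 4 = 76 / 1755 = 0.04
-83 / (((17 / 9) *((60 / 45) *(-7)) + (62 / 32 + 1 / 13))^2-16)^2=-82563194636402688 / 51635459056830229441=-0.00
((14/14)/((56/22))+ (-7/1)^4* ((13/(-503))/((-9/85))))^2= 5525950467807169/16067083536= 343929.90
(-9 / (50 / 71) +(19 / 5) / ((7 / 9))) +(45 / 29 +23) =169073 / 10150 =16.66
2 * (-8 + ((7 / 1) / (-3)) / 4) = -103 / 6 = -17.17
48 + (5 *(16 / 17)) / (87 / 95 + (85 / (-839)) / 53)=53.15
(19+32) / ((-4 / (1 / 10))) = -51 / 40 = -1.28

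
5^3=125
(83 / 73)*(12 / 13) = 996 / 949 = 1.05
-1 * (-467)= 467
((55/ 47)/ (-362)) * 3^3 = -1485/ 17014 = -0.09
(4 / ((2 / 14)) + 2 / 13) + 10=496 / 13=38.15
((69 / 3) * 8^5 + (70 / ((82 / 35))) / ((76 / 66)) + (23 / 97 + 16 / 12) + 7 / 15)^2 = 568051606504.64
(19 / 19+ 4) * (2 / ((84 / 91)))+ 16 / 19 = 1331 / 114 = 11.68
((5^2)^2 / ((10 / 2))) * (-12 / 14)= -750 / 7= -107.14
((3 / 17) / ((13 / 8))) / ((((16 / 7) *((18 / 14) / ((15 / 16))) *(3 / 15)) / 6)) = 3675 / 3536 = 1.04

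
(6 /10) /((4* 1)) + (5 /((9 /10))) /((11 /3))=1099 /660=1.67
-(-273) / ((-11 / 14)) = -3822 / 11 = -347.45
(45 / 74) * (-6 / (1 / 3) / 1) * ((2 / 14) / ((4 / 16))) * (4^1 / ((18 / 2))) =-720 / 259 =-2.78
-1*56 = -56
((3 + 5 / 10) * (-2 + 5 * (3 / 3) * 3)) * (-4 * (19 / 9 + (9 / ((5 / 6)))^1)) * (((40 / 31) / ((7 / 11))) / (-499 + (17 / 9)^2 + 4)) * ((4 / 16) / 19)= 115038 / 901759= 0.13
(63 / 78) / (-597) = -7 / 5174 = -0.00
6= 6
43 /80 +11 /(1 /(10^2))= 88043 /80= 1100.54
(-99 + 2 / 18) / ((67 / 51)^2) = -257210 / 4489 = -57.30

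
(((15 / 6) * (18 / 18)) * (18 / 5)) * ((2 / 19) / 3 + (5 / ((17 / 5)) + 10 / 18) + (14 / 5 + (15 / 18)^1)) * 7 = 1158787 / 3230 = 358.76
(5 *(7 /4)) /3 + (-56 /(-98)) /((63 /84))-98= -2641 /28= -94.32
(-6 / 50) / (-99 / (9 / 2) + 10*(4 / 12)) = 9 / 1400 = 0.01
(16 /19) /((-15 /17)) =-272 /285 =-0.95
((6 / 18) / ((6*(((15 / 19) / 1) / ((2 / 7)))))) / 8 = 19 / 7560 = 0.00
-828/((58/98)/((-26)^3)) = 713093472/29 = 24589430.07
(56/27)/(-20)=-14/135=-0.10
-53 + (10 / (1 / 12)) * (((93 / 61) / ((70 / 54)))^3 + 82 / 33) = 9429028447659 / 21409982825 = 440.40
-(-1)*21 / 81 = 7 / 27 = 0.26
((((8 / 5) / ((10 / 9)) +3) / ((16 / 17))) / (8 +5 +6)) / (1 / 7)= 13209 / 7600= 1.74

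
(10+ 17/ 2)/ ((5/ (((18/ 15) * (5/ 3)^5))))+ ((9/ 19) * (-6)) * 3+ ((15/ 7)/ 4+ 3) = 2245445/ 43092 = 52.11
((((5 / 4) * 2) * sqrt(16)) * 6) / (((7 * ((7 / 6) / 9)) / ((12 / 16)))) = 2430 / 49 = 49.59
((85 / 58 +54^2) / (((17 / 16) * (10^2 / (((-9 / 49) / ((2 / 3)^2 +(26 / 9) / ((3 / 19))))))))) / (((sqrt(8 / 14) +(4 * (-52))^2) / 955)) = -2574104090688 / 433324189454485 +237990393 * sqrt(7) / 6066538652362790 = -0.01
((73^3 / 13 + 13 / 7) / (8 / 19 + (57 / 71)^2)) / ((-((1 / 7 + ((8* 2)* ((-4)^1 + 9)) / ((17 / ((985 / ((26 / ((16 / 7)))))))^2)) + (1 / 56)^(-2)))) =-6859668141756248 / 1272981632563349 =-5.39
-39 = -39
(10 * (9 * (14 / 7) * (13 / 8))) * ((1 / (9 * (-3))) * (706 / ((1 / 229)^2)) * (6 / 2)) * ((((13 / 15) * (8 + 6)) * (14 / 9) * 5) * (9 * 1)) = -3065903282260 / 3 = -1021967760753.33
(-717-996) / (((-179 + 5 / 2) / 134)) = 459084 / 353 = 1300.52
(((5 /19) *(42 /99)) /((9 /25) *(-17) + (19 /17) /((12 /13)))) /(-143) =119000 /748280819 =0.00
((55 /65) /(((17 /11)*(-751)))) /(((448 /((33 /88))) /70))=-1815 /42488576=-0.00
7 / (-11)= -7 / 11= -0.64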